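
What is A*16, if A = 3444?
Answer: 55104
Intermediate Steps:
A*16 = 3444*16 = 55104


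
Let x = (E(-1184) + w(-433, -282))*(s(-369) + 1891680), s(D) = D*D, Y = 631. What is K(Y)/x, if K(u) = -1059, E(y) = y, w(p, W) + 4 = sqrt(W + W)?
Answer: 34947/79531248073 + 353*I*sqrt(141)/477187488438 ≈ 4.3941e-7 + 8.7841e-9*I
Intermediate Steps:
s(D) = D**2
w(p, W) = -4 + sqrt(2)*sqrt(W) (w(p, W) = -4 + sqrt(W + W) = -4 + sqrt(2*W) = -4 + sqrt(2)*sqrt(W))
x = -2409075108 + 4055682*I*sqrt(141) (x = (-1184 + (-4 + sqrt(2)*sqrt(-282)))*((-369)**2 + 1891680) = (-1184 + (-4 + sqrt(2)*(I*sqrt(282))))*(136161 + 1891680) = (-1184 + (-4 + 2*I*sqrt(141)))*2027841 = (-1188 + 2*I*sqrt(141))*2027841 = -2409075108 + 4055682*I*sqrt(141) ≈ -2.4091e+9 + 4.8159e+7*I)
K(Y)/x = -1059/(-2409075108 + 4055682*I*sqrt(141))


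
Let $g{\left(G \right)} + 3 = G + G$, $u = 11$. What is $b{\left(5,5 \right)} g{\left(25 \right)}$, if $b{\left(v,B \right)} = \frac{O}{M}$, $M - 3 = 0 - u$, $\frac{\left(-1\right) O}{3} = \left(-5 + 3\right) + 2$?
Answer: $0$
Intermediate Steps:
$O = 0$ ($O = - 3 \left(\left(-5 + 3\right) + 2\right) = - 3 \left(-2 + 2\right) = \left(-3\right) 0 = 0$)
$M = -8$ ($M = 3 + \left(0 - 11\right) = 3 - 11 = -8$)
$b{\left(v,B \right)} = 0$ ($b{\left(v,B \right)} = \frac{0}{-8} = 0 \left(- \frac{1}{8}\right) = 0$)
$g{\left(G \right)} = -3 + 2 G$ ($g{\left(G \right)} = -3 + \left(G + G\right) = -3 + 2 G$)
$b{\left(5,5 \right)} g{\left(25 \right)} = 0 \left(-3 + 2 \cdot 25\right) = 0 \left(-3 + 50\right) = 0 \cdot 47 = 0$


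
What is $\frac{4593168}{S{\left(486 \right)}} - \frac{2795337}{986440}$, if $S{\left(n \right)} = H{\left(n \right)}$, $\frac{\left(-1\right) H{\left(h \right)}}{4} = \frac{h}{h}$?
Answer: $- \frac{1132723955817}{986440} \approx -1.1483 \cdot 10^{6}$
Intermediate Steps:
$H{\left(h \right)} = -4$ ($H{\left(h \right)} = - 4 \frac{h}{h} = \left(-4\right) 1 = -4$)
$S{\left(n \right)} = -4$
$\frac{4593168}{S{\left(486 \right)}} - \frac{2795337}{986440} = \frac{4593168}{-4} - \frac{2795337}{986440} = 4593168 \left(- \frac{1}{4}\right) - \frac{2795337}{986440} = -1148292 - \frac{2795337}{986440} = - \frac{1132723955817}{986440}$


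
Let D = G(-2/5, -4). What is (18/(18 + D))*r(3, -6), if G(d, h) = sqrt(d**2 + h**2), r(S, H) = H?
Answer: -6075/962 + 135*sqrt(101)/962 ≈ -4.9046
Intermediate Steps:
D = 2*sqrt(101)/5 (D = sqrt((-2/5)**2 + (-4)**2) = sqrt((-2*1/5)**2 + 16) = sqrt((-2/5)**2 + 16) = sqrt(4/25 + 16) = sqrt(404/25) = 2*sqrt(101)/5 ≈ 4.0200)
(18/(18 + D))*r(3, -6) = (18/(18 + 2*sqrt(101)/5))*(-6) = -108/(18 + 2*sqrt(101)/5)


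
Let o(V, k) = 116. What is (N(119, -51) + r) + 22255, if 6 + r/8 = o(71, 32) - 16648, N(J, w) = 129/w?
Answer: -1870876/17 ≈ -1.1005e+5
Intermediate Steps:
r = -132304 (r = -48 + 8*(116 - 16648) = -48 + 8*(-16532) = -48 - 132256 = -132304)
(N(119, -51) + r) + 22255 = (129/(-51) - 132304) + 22255 = (129*(-1/51) - 132304) + 22255 = (-43/17 - 132304) + 22255 = -2249211/17 + 22255 = -1870876/17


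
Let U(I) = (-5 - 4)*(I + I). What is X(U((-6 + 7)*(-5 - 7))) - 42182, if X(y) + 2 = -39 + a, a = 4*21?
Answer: -42139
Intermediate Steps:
a = 84
U(I) = -18*I
X(y) = 43 (X(y) = -2 + (-39 + 84) = -2 + 45 = 43)
X(U((-6 + 7)*(-5 - 7))) - 42182 = 43 - 42182 = -42139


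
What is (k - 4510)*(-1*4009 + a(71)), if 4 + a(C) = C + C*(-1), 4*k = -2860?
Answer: 20967925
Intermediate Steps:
k = -715 (k = (¼)*(-2860) = -715)
a(C) = -4 (a(C) = -4 + (C + C*(-1)) = -4 + (C - C) = -4 + 0 = -4)
(k - 4510)*(-1*4009 + a(71)) = (-715 - 4510)*(-1*4009 - 4) = -5225*(-4009 - 4) = -5225*(-4013) = 20967925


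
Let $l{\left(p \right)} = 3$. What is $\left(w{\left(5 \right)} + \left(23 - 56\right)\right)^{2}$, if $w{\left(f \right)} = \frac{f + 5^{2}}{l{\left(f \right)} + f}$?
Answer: $\frac{13689}{16} \approx 855.56$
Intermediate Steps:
$w{\left(f \right)} = \frac{25 + f}{3 + f}$ ($w{\left(f \right)} = \frac{f + 5^{2}}{3 + f} = \frac{f + 25}{3 + f} = \frac{25 + f}{3 + f}$)
$\left(w{\left(5 \right)} + \left(23 - 56\right)\right)^{2} = \left(\frac{25 + 5}{3 + 5} + \left(23 - 56\right)\right)^{2} = \left(\frac{1}{8} \cdot 30 + \left(23 - 56\right)\right)^{2} = \left(\frac{1}{8} \cdot 30 - 33\right)^{2} = \left(\frac{15}{4} - 33\right)^{2} = \left(- \frac{117}{4}\right)^{2} = \frac{13689}{16}$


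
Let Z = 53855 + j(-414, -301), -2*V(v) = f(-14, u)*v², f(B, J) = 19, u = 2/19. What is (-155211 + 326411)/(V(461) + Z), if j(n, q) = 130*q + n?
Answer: -342400/4009277 ≈ -0.085402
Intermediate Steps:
u = 2/19 (u = 2*(1/19) = 2/19 ≈ 0.10526)
V(v) = -19*v²/2
j(n, q) = n + 130*q
Z = 14311 (Z = 53855 + (-414 + 130*(-301)) = 53855 + (-414 - 39130) = 53855 - 39544 = 14311)
(-155211 + 326411)/(V(461) + Z) = (-155211 + 326411)/(-19/2*461² + 14311) = 171200/(-19/2*212521 + 14311) = 171200/(-4037899/2 + 14311) = 171200/(-4009277/2) = 171200*(-2/4009277) = -342400/4009277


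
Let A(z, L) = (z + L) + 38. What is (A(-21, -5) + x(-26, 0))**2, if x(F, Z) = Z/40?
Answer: 144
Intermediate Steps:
x(F, Z) = Z/40 (x(F, Z) = Z*(1/40) = Z/40)
A(z, L) = 38 + L + z (A(z, L) = (L + z) + 38 = 38 + L + z)
(A(-21, -5) + x(-26, 0))**2 = ((38 - 5 - 21) + (1/40)*0)**2 = (12 + 0)**2 = 12**2 = 144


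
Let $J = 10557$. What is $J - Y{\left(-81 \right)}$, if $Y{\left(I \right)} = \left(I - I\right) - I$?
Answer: $10476$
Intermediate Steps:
$Y{\left(I \right)} = - I$ ($Y{\left(I \right)} = 0 - I = - I$)
$J - Y{\left(-81 \right)} = 10557 - \left(-1\right) \left(-81\right) = 10557 - 81 = 10476$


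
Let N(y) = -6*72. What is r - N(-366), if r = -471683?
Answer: -471251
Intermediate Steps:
N(y) = -432
r - N(-366) = -471683 - 1*(-432) = -471683 + 432 = -471251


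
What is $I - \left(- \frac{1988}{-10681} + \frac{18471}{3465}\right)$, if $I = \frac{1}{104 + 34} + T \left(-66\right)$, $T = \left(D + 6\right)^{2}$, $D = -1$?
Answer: $- \frac{28468822089}{17196410} \approx -1655.5$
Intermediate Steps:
$T = 25$ ($T = \left(-1 + 6\right)^{2} = 5^{2} = 25$)
$I = - \frac{227699}{138}$ ($I = \frac{1}{104 + 34} + 25 \left(-66\right) = \frac{1}{138} - 1650 = - \frac{227699}{138} \approx -1650.0$)
$I - \left(- \frac{1988}{-10681} + \frac{18471}{3465}\right) = - \frac{227699}{138} - \left(- \frac{1988}{-10681} + \frac{18471}{3465}\right) = - \frac{227699}{138} - \left(\left(-1988\right) \left(- \frac{1}{10681}\right) + 18471 \cdot \frac{1}{3465}\right) = - \frac{227699}{138} - \left(\frac{1988}{10681} + \frac{6157}{1155}\right) = - \frac{227699}{138} - \frac{6187187}{1121505} = - \frac{28468822089}{17196410}$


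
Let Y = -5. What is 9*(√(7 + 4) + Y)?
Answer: -45 + 9*√11 ≈ -15.150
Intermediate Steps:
9*(√(7 + 4) + Y) = 9*(√(7 + 4) - 5) = 9*(√11 - 5) = 9*(-5 + √11) = -45 + 9*√11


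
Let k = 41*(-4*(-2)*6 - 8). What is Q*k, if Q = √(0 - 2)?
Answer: 1640*I*√2 ≈ 2319.3*I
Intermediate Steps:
Q = I*√2 (Q = √(-2) = I*√2 ≈ 1.4142*I)
k = 1640 (k = 41*(8*6 - 8) = 41*(48 - 8) = 41*40 = 1640)
Q*k = (I*√2)*1640 = 1640*I*√2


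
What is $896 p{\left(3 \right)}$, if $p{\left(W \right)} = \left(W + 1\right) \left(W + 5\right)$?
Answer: $28672$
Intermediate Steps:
$p{\left(W \right)} = \left(1 + W\right) \left(5 + W\right)$
$896 p{\left(3 \right)} = 896 \left(5 + 3^{2} + 6 \cdot 3\right) = 896 \left(5 + 9 + 18\right) = 896 \cdot 32 = 28672$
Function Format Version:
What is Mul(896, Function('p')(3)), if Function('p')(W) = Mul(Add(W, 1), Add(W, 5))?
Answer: 28672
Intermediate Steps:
Function('p')(W) = Mul(Add(1, W), Add(5, W))
Mul(896, Function('p')(3)) = Mul(896, Add(5, Pow(3, 2), Mul(6, 3))) = Mul(896, Add(5, 9, 18)) = Mul(896, 32) = 28672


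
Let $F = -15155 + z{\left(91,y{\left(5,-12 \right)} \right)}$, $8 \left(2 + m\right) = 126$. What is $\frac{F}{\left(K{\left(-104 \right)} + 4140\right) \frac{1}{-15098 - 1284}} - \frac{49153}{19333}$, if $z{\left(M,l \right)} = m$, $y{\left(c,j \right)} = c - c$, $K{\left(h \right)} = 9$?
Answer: $\frac{9590459789101}{160425234} \approx 59782.0$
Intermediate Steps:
$m = \frac{55}{4}$ ($m = -2 + \frac{1}{8} \cdot 126 = -2 + \frac{63}{4} = \frac{55}{4} \approx 13.75$)
$y{\left(c,j \right)} = 0$
$z{\left(M,l \right)} = \frac{55}{4}$
$F = - \frac{60565}{4}$ ($F = -15155 + \frac{55}{4} = - \frac{60565}{4} \approx -15141.0$)
$\frac{F}{\left(K{\left(-104 \right)} + 4140\right) \frac{1}{-15098 - 1284}} - \frac{49153}{19333} = - \frac{60565}{4 \frac{9 + 4140}{-15098 - 1284}} - \frac{49153}{19333} = - \frac{60565}{4 \frac{4149}{-16382}} - \frac{49153}{19333} = - \frac{60565}{4 \cdot 4149 \left(- \frac{1}{16382}\right)} - \frac{49153}{19333} = - \frac{60565}{4 \left(- \frac{4149}{16382}\right)} - \frac{49153}{19333} = \left(- \frac{60565}{4}\right) \left(- \frac{16382}{4149}\right) - \frac{49153}{19333} = \frac{496087915}{8298} - \frac{49153}{19333} = \frac{9590459789101}{160425234}$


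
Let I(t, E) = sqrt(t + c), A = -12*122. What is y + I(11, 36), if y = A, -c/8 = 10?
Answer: -1464 + I*sqrt(69) ≈ -1464.0 + 8.3066*I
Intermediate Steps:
c = -80 (c = -8*10 = -80)
A = -1464
I(t, E) = sqrt(-80 + t) (I(t, E) = sqrt(t - 80) = sqrt(-80 + t))
y = -1464
y + I(11, 36) = -1464 + sqrt(-80 + 11) = -1464 + sqrt(-69) = -1464 + I*sqrt(69)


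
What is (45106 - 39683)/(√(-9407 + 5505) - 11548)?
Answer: -1841906/3922359 - 319*I*√3902/7844718 ≈ -0.46959 - 0.0025401*I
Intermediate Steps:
(45106 - 39683)/(√(-9407 + 5505) - 11548) = 5423/(√(-3902) - 11548) = 5423/(I*√3902 - 11548) = 5423/(-11548 + I*√3902)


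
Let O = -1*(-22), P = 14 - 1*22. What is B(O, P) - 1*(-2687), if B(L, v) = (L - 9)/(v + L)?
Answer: 37631/14 ≈ 2687.9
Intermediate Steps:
P = -8 (P = 14 - 22 = -8)
O = 22
B(L, v) = (-9 + L)/(L + v)
B(O, P) - 1*(-2687) = (-9 + 22)/(22 - 8) - 1*(-2687) = 13/14 + 2687 = 37631/14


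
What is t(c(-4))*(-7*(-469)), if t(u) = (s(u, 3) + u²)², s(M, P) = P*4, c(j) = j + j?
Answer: 18962608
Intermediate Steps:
c(j) = 2*j
s(M, P) = 4*P
t(u) = (12 + u²)² (t(u) = (4*3 + u²)² = (12 + u²)²)
t(c(-4))*(-7*(-469)) = (12 + (2*(-4))²)²*(-7*(-469)) = (12 + (-8)²)²*3283 = (12 + 64)²*3283 = 76²*3283 = 5776*3283 = 18962608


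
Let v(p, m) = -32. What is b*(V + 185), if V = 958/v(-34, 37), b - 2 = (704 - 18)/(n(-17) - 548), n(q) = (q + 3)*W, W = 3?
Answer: 612807/4720 ≈ 129.83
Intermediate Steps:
n(q) = 9 + 3*q (n(q) = (q + 3)*3 = (3 + q)*3 = 9 + 3*q)
b = 247/295 (b = 2 + (704 - 18)/((9 + 3*(-17)) - 548) = 2 + 686/((9 - 51) - 548) = 2 + 686/(-42 - 548) = 2 + 686/(-590) = 2 + 686*(-1/590) = 2 - 343/295 = 247/295 ≈ 0.83729)
V = -479/16 (V = 958/(-32) = 958*(-1/32) = -479/16 ≈ -29.938)
b*(V + 185) = 247*(-479/16 + 185)/295 = (247/295)*(2481/16) = 612807/4720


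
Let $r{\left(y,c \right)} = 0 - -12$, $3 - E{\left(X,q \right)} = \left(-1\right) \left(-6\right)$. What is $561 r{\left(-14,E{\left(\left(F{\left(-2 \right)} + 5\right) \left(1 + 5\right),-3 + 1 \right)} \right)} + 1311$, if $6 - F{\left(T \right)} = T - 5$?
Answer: $8043$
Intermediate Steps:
$F{\left(T \right)} = 11 - T$ ($F{\left(T \right)} = 6 - \left(T - 5\right) = 6 - \left(-5 + T\right) = 11 - T$)
$E{\left(X,q \right)} = -3$ ($E{\left(X,q \right)} = 3 - \left(-1\right) \left(-6\right) = 3 - 6 = -3$)
$r{\left(y,c \right)} = 12$ ($r{\left(y,c \right)} = 0 + 12 = 12$)
$561 r{\left(-14,E{\left(\left(F{\left(-2 \right)} + 5\right) \left(1 + 5\right),-3 + 1 \right)} \right)} + 1311 = 561 \cdot 12 + 1311 = 6732 + 1311 = 8043$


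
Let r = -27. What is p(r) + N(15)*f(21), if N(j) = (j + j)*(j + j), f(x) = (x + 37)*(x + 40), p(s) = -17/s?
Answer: 85973417/27 ≈ 3.1842e+6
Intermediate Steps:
f(x) = (37 + x)*(40 + x)
N(j) = 4*j² (N(j) = (2*j)*(2*j) = 4*j²)
p(r) + N(15)*f(21) = -17/(-27) + (4*15²)*(1480 + 21² + 77*21) = -17*(-1/27) + (4*225)*(1480 + 441 + 1617) = 17/27 + 900*3538 = 17/27 + 3184200 = 85973417/27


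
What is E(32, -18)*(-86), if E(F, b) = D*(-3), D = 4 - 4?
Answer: 0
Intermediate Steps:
D = 0
E(F, b) = 0 (E(F, b) = 0*(-3) = 0)
E(32, -18)*(-86) = 0*(-86) = 0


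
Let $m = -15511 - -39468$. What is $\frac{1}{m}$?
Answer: $\frac{1}{23957} \approx 4.1741 \cdot 10^{-5}$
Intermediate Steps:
$m = 23957$ ($m = -15511 + 39468 = 23957$)
$\frac{1}{m} = \frac{1}{23957}$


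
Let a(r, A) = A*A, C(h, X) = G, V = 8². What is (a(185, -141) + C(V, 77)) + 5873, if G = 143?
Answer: 25897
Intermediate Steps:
V = 64
C(h, X) = 143
a(r, A) = A²
(a(185, -141) + C(V, 77)) + 5873 = ((-141)² + 143) + 5873 = (19881 + 143) + 5873 = 20024 + 5873 = 25897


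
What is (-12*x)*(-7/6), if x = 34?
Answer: 476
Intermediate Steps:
(-12*x)*(-7/6) = (-12*34)*(-7/6) = -(-2856)/6 = -408*(-7/6) = 476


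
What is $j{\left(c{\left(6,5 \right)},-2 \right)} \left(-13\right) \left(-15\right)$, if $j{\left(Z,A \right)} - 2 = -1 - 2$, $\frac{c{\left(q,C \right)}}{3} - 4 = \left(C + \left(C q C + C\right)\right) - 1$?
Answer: $-195$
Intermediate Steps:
$c{\left(q,C \right)} = 9 + 6 C + 3 q C^{2}$ ($c{\left(q,C \right)} = 12 + 3 \left(\left(C + \left(C q C + C\right)\right) - 1\right) = 12 + 3 \left(\left(C + \left(q C^{2} + C\right)\right) - 1\right) = 12 + 3 \left(\left(C + \left(C + q C^{2}\right)\right) - 1\right) = 12 + 3 \left(\left(2 C + q C^{2}\right) - 1\right) = 12 + 3 \left(-1 + 2 C + q C^{2}\right) = 12 + \left(-3 + 6 C + 3 q C^{2}\right) = 9 + 6 C + 3 q C^{2}$)
$j{\left(Z,A \right)} = -1$ ($j{\left(Z,A \right)} = 2 - 3 = -1$)
$j{\left(c{\left(6,5 \right)},-2 \right)} \left(-13\right) \left(-15\right) = \left(-1\right) \left(-13\right) \left(-15\right) = 13 \left(-15\right) = -195$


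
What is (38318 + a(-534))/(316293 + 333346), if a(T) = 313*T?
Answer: -128824/649639 ≈ -0.19830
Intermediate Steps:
(38318 + a(-534))/(316293 + 333346) = (38318 + 313*(-534))/(316293 + 333346) = (38318 - 167142)/649639 = -128824*1/649639 = -128824/649639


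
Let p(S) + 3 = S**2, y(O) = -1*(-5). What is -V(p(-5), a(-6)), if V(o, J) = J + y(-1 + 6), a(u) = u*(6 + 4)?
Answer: 55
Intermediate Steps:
a(u) = 10*u (a(u) = u*10 = 10*u)
y(O) = 5
p(S) = -3 + S**2
V(o, J) = 5 + J (V(o, J) = J + 5 = 5 + J)
-V(p(-5), a(-6)) = -(5 + 10*(-6)) = -(5 - 60) = -1*(-55) = 55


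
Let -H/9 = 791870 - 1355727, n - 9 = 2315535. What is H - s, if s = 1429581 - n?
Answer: 5960676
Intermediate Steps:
n = 2315544 (n = 9 + 2315535 = 2315544)
H = 5074713 (H = -9*(791870 - 1355727) = -9*(-563857) = 5074713)
s = -885963 (s = 1429581 - 1*2315544 = 1429581 - 2315544 = -885963)
H - s = 5074713 - 1*(-885963) = 5074713 + 885963 = 5960676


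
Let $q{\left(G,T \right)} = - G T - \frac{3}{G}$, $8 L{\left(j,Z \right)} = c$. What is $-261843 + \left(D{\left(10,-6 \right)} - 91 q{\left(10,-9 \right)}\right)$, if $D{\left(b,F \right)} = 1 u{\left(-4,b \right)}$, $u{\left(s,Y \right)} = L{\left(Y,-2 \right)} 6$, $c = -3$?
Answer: $- \frac{5400159}{20} \approx -2.7001 \cdot 10^{5}$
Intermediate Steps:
$L{\left(j,Z \right)} = - \frac{3}{8}$ ($L{\left(j,Z \right)} = \frac{1}{8} \left(-3\right) = - \frac{3}{8}$)
$u{\left(s,Y \right)} = - \frac{9}{4}$ ($u{\left(s,Y \right)} = \left(- \frac{3}{8}\right) 6 = - \frac{9}{4}$)
$D{\left(b,F \right)} = - \frac{9}{4}$ ($D{\left(b,F \right)} = 1 \left(- \frac{9}{4}\right) = - \frac{9}{4}$)
$q{\left(G,T \right)} = - \frac{3}{G} - G T$ ($q{\left(G,T \right)} = - G T - \frac{3}{G} = - \frac{3}{G} - G T$)
$-261843 + \left(D{\left(10,-6 \right)} - 91 q{\left(10,-9 \right)}\right) = -261843 - \left(\frac{9}{4} + 91 \left(- \frac{3}{10} - 10 \left(-9\right)\right)\right) = -261843 - \left(\frac{9}{4} + 91 \left(\left(-3\right) \frac{1}{10} + 90\right)\right) = -261843 - \left(\frac{9}{4} + 91 \left(- \frac{3}{10} + 90\right)\right) = -261843 - \frac{163299}{20} = - \frac{5400159}{20}$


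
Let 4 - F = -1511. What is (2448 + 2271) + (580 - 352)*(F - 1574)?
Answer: -8733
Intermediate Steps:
F = 1515 (F = 4 - 1*(-1511) = 4 + 1511 = 1515)
(2448 + 2271) + (580 - 352)*(F - 1574) = (2448 + 2271) + (580 - 352)*(1515 - 1574) = 4719 + 228*(-59) = 4719 - 13452 = -8733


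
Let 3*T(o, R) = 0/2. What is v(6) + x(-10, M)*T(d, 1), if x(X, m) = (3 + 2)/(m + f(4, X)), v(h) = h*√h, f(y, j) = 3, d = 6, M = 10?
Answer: 6*√6 ≈ 14.697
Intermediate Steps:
v(h) = h^(3/2)
T(o, R) = 0 (T(o, R) = (0/2)/3 = (0*(½))/3 = (⅓)*0 = 0)
x(X, m) = 5/(3 + m) (x(X, m) = (3 + 2)/(m + 3) = 5/(3 + m))
v(6) + x(-10, M)*T(d, 1) = 6^(3/2) + (5/(3 + 10))*0 = 6*√6 + (5/13)*0 = 6*√6 + 0 = 6*√6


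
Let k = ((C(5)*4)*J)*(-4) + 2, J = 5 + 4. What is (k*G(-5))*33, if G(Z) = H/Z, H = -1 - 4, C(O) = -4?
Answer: 19074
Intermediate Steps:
J = 9
H = -5
k = 578 (k = (-4*4*9)*(-4) + 2 = -16*9*(-4) + 2 = -144*(-4) + 2 = 576 + 2 = 578)
G(Z) = -5/Z
(k*G(-5))*33 = (578*(-5/(-5)))*33 = (578*(-5*(-⅕)))*33 = (578*1)*33 = 578*33 = 19074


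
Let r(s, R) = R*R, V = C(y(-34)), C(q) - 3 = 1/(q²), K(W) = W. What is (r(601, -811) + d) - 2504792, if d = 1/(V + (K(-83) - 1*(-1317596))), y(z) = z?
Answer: -2813178710401131/1523048497 ≈ -1.8471e+6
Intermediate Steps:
C(q) = 3 + q⁻² (C(q) = 3 + 1/(q²) = 3 + q⁻²)
V = 3469/1156 (V = 3 + (-34)⁻² = 3 + 1/1156 = 3469/1156 ≈ 3.0009)
r(s, R) = R²
d = 1156/1523048497 (d = 1/(3469/1156 + (-83 - 1*(-1317596))) = 1/(3469/1156 + (-83 + 1317596)) = 1/(3469/1156 + 1317513) = 1/(1523048497/1156) = 1156/1523048497 ≈ 7.5900e-7)
(r(601, -811) + d) - 2504792 = ((-811)² + 1156/1523048497) - 2504792 = (657721 + 1156/1523048497) - 2504792 = 1001740980496493/1523048497 - 2504792 = -2813178710401131/1523048497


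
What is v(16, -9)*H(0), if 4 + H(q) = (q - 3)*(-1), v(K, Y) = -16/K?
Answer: 1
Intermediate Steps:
H(q) = -1 - q (H(q) = -4 + (q - 3)*(-1) = -4 + (-3 + q)*(-1) = -4 + (3 - q) = -1 - q)
v(16, -9)*H(0) = (-16/16)*(-1 - 1*0) = (-16*1/16)*(-1 + 0) = -1*(-1) = 1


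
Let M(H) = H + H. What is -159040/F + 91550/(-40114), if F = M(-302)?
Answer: 790554295/3028607 ≈ 261.03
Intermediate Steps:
M(H) = 2*H
F = -604 (F = 2*(-302) = -604)
-159040/F + 91550/(-40114) = -159040/(-604) + 91550/(-40114) = -159040*(-1/604) + 91550*(-1/40114) = 39760/151 - 45775/20057 = 790554295/3028607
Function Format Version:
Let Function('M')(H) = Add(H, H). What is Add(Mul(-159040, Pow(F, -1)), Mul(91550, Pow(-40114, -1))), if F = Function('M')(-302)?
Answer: Rational(790554295, 3028607) ≈ 261.03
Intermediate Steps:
Function('M')(H) = Mul(2, H)
F = -604 (F = Mul(2, -302) = -604)
Add(Mul(-159040, Pow(F, -1)), Mul(91550, Pow(-40114, -1))) = Add(Mul(-159040, Pow(-604, -1)), Mul(91550, Pow(-40114, -1))) = Add(Mul(-159040, Rational(-1, 604)), Mul(91550, Rational(-1, 40114))) = Add(Rational(39760, 151), Rational(-45775, 20057)) = Rational(790554295, 3028607)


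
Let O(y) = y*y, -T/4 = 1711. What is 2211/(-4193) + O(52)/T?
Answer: -6617489/7174223 ≈ -0.92240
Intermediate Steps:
T = -6844 (T = -4*1711 = -6844)
O(y) = y²
2211/(-4193) + O(52)/T = 2211/(-4193) + 52²/(-6844) = 2211*(-1/4193) + 2704*(-1/6844) = -2211/4193 - 676/1711 = -6617489/7174223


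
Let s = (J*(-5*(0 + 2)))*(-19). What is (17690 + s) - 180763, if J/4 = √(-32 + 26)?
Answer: -163073 + 760*I*√6 ≈ -1.6307e+5 + 1861.6*I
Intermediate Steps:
J = 4*I*√6 (J = 4*√(-32 + 26) = 4*√(-6) = 4*(I*√6) = 4*I*√6 ≈ 9.798*I)
s = 760*I*√6 (s = ((4*I*√6)*(-5*(0 + 2)))*(-19) = ((4*I*√6)*(-5*2))*(-19) = ((4*I*√6)*(-10))*(-19) = -40*I*√6*(-19) = 760*I*√6 ≈ 1861.6*I)
(17690 + s) - 180763 = (17690 + 760*I*√6) - 180763 = -163073 + 760*I*√6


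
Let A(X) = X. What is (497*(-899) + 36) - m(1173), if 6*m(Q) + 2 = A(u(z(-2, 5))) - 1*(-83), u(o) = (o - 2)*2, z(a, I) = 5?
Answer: -893563/2 ≈ -4.4678e+5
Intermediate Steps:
u(o) = -4 + 2*o (u(o) = (-2 + o)*2 = -4 + 2*o)
m(Q) = 29/2 (m(Q) = -1/3 + ((-4 + 2*5) - 1*(-83))/6 = -1/3 + ((-4 + 10) + 83)/6 = -1/3 + (6 + 83)/6 = -1/3 + (1/6)*89 = -1/3 + 89/6 = 29/2)
(497*(-899) + 36) - m(1173) = (497*(-899) + 36) - 1*29/2 = (-446803 + 36) - 29/2 = -446767 - 29/2 = -893563/2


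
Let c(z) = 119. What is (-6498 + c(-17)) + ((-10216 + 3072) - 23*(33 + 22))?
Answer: -14788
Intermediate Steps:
(-6498 + c(-17)) + ((-10216 + 3072) - 23*(33 + 22)) = (-6498 + 119) + ((-10216 + 3072) - 23*(33 + 22)) = -6379 + (-7144 - 23*55) = -6379 + (-7144 - 1265) = -6379 - 8409 = -14788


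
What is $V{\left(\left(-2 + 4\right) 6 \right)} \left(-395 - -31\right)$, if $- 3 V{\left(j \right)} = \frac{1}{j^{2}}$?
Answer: $\frac{91}{108} \approx 0.84259$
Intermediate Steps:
$V{\left(j \right)} = - \frac{1}{3 j^{2}}$
$V{\left(\left(-2 + 4\right) 6 \right)} \left(-395 - -31\right) = - \frac{1}{3 \cdot 36 \left(-2 + 4\right)^{2}} \left(-395 - -31\right) = - \frac{1}{3 \cdot 144} \left(-395 + 31\right) = - \frac{1}{3 \cdot 144} \left(-364\right) = \left(- \frac{1}{3}\right) \frac{1}{144} \left(-364\right) = \left(- \frac{1}{432}\right) \left(-364\right) = \frac{91}{108}$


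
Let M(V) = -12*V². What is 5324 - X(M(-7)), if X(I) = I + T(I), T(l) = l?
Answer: 6500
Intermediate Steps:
X(I) = 2*I (X(I) = I + I = 2*I)
5324 - X(M(-7)) = 5324 - 2*(-12*(-7)²) = 5324 - 2*(-12*49) = 5324 - 2*(-588) = 5324 - 1*(-1176) = 5324 + 1176 = 6500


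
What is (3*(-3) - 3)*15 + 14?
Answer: -166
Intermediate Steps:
(3*(-3) - 3)*15 + 14 = (-9 - 3)*15 + 14 = -12*15 + 14 = -180 + 14 = -166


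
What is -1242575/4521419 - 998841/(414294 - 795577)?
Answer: 82498080646/35182453073 ≈ 2.3449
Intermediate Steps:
-1242575/4521419 - 998841/(414294 - 795577) = -1242575*1/4521419 - 998841/(-381283) = -1242575/4521419 - 998841*(-1/381283) = -1242575/4521419 + 998841/381283 = 82498080646/35182453073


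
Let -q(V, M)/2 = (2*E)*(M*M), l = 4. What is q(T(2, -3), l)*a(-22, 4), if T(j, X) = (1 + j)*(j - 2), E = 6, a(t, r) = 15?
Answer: -5760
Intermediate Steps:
T(j, X) = (1 + j)*(-2 + j)
q(V, M) = -24*M**2 (q(V, M) = -2*2*6*M*M = -24*M**2)
q(T(2, -3), l)*a(-22, 4) = -24*4**2*15 = -24*16*15 = -384*15 = -5760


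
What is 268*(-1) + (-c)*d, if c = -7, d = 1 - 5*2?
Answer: -331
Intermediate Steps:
d = -9 (d = 1 - 10 = -9)
268*(-1) + (-c)*d = 268*(-1) - 1*(-7)*(-9) = -268 + 7*(-9) = -268 - 63 = -331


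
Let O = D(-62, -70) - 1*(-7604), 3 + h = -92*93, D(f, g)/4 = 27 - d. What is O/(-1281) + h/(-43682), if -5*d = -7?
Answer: -542778143/93261070 ≈ -5.8200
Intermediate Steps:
d = 7/5 (d = -⅕*(-7) = 7/5 ≈ 1.4000)
D(f, g) = 512/5 (D(f, g) = 4*(27 - 1*7/5) = 4*(27 - 7/5) = 4*(128/5) = 512/5)
h = -8559 (h = -3 - 92*93 = -3 - 8556 = -8559)
O = 38532/5 (O = 512/5 - 1*(-7604) = 512/5 + 7604 = 38532/5 ≈ 7706.4)
O/(-1281) + h/(-43682) = (38532/5)/(-1281) - 8559/(-43682) = (38532/5)*(-1/1281) - 8559*(-1/43682) = -12844/2135 + 8559/43682 = -542778143/93261070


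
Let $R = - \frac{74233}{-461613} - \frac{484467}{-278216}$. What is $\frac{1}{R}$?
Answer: $\frac{128428122408}{244289073599} \approx 0.52572$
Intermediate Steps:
$R = \frac{244289073599}{128428122408}$ ($R = \left(-74233\right) \left(- \frac{1}{461613}\right) - - \frac{484467}{278216} = \frac{74233}{461613} + \frac{484467}{278216} = \frac{244289073599}{128428122408} \approx 1.9021$)
$\frac{1}{R} = \frac{1}{\frac{244289073599}{128428122408}} = \frac{128428122408}{244289073599}$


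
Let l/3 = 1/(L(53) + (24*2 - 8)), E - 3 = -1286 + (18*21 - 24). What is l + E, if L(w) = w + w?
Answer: -135631/146 ≈ -928.98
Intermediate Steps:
E = -929 (E = 3 + (-1286 + (18*21 - 24)) = 3 + (-1286 + (378 - 24)) = 3 + (-1286 + 354) = 3 - 932 = -929)
L(w) = 2*w
l = 3/146 (l = 3/(2*53 + (24*2 - 8)) = 3/(106 + (48 - 8)) = 3/(106 + 40) = 3/146 ≈ 0.020548)
l + E = 3/146 - 929 = -135631/146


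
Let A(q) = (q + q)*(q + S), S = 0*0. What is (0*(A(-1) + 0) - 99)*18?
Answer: -1782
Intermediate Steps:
S = 0
A(q) = 2*q² (A(q) = (q + q)*(q + 0) = (2*q)*q = 2*q²)
(0*(A(-1) + 0) - 99)*18 = (0*(2*(-1)² + 0) - 99)*18 = (0*(2*1 + 0) - 99)*18 = (0*(2 + 0) - 99)*18 = (0*2 - 99)*18 = (0 - 99)*18 = -99*18 = -1782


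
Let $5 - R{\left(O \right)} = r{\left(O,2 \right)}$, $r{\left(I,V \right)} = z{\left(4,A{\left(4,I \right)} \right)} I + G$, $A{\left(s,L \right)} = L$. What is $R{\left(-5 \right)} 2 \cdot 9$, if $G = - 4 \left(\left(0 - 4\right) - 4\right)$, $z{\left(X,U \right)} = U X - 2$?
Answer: $-2466$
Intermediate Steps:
$z{\left(X,U \right)} = -2 + U X$
$G = 32$ ($G = - 4 \left(\left(0 - 4\right) - 4\right) = - 4 \left(-4 - 4\right) = \left(-4\right) \left(-8\right) = 32$)
$r{\left(I,V \right)} = 32 + I \left(-2 + 4 I\right)$ ($r{\left(I,V \right)} = \left(-2 + I 4\right) I + 32 = \left(-2 + 4 I\right) I + 32 = I \left(-2 + 4 I\right) + 32 = 32 + I \left(-2 + 4 I\right)$)
$R{\left(O \right)} = -27 - 2 O \left(-1 + 2 O\right)$ ($R{\left(O \right)} = 5 - \left(32 + 2 O \left(-1 + 2 O\right)\right) = -27 - 2 O \left(-1 + 2 O\right)$)
$R{\left(-5 \right)} 2 \cdot 9 = \left(-27 - 4 \left(-5\right)^{2} + 2 \left(-5\right)\right) 2 \cdot 9 = \left(-27 - 100 - 10\right) 2 \cdot 9 = \left(-137\right) 2 \cdot 9 = \left(-274\right) 9 = -2466$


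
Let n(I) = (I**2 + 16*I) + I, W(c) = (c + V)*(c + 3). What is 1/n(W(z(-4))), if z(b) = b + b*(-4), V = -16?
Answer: 1/2580 ≈ 0.00038760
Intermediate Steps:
z(b) = -3*b (z(b) = b - 4*b = -3*b)
W(c) = (-16 + c)*(3 + c) (W(c) = (c - 16)*(c + 3) = (-16 + c)*(3 + c))
n(I) = I**2 + 17*I
1/n(W(z(-4))) = 1/((-48 + (-3*(-4))**2 - (-39)*(-4))*(17 + (-48 + (-3*(-4))**2 - (-39)*(-4)))) = 1/((-48 + 12**2 - 13*12)*(17 + (-48 + 12**2 - 13*12))) = 1/((-48 + 144 - 156)*(17 + (-48 + 144 - 156))) = 1/(-60*(17 - 60)) = 1/(-60*(-43)) = 1/2580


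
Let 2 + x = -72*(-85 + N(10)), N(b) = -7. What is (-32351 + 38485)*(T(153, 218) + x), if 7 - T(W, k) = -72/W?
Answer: 691307934/17 ≈ 4.0665e+7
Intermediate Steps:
T(W, k) = 7 + 72/W (T(W, k) = 7 - (-72)/W = 7 + 72/W)
x = 6622 (x = -2 - 72*(-85 - 7) = -2 - 72*(-92) = -2 + 6624 = 6622)
(-32351 + 38485)*(T(153, 218) + x) = (-32351 + 38485)*((7 + 72/153) + 6622) = 6134*((7 + 72*(1/153)) + 6622) = 6134*((7 + 8/17) + 6622) = 6134*(127/17 + 6622) = 6134*(112701/17) = 691307934/17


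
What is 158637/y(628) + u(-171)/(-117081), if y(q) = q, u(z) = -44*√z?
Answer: 158637/628 + 44*I*√19/39027 ≈ 252.61 + 0.0049143*I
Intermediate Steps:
158637/y(628) + u(-171)/(-117081) = 158637/628 - 132*I*√19/(-117081) = 158637*(1/628) - 132*I*√19*(-1/117081) = 158637/628 - 132*I*√19*(-1/117081) = 158637/628 + 44*I*√19/39027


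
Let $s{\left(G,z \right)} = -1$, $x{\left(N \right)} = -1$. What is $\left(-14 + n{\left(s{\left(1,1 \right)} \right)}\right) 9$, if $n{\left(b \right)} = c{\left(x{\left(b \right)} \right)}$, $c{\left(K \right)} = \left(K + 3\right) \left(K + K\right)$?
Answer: $-162$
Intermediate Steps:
$c{\left(K \right)} = 2 K \left(3 + K\right)$ ($c{\left(K \right)} = \left(3 + K\right) 2 K = 2 K \left(3 + K\right)$)
$n{\left(b \right)} = -4$ ($n{\left(b \right)} = 2 \left(-1\right) \left(3 - 1\right) = 2 \left(-1\right) 2 = -4$)
$\left(-14 + n{\left(s{\left(1,1 \right)} \right)}\right) 9 = \left(-14 - 4\right) 9 = \left(-18\right) 9 = -162$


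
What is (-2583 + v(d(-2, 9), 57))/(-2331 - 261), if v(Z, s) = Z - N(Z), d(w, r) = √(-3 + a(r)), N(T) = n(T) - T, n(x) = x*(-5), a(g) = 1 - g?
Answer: 287/288 - 7*I*√11/2592 ≈ 0.99653 - 0.0089569*I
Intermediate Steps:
n(x) = -5*x
N(T) = -6*T (N(T) = -5*T - T = -6*T)
d(w, r) = √(-2 - r) (d(w, r) = √(-3 + (1 - r)) = √(-2 - r))
v(Z, s) = 7*Z (v(Z, s) = Z - (-6)*Z = Z + 6*Z = 7*Z)
(-2583 + v(d(-2, 9), 57))/(-2331 - 261) = (-2583 + 7*√(-2 - 1*9))/(-2331 - 261) = (-2583 + 7*√(-2 - 9))/(-2592) = (-2583 + 7*√(-11))*(-1/2592) = (-2583 + 7*(I*√11))*(-1/2592) = (-2583 + 7*I*√11)*(-1/2592) = 287/288 - 7*I*√11/2592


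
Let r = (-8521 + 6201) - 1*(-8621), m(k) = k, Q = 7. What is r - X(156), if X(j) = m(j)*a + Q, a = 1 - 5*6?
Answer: 10818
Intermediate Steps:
a = -29 (a = 1 - 30 = -29)
X(j) = 7 - 29*j (X(j) = j*(-29) + 7 = -29*j + 7 = 7 - 29*j)
r = 6301 (r = -2320 + 8621 = 6301)
r - X(156) = 6301 - (7 - 29*156) = 6301 - (7 - 4524) = 6301 - 1*(-4517) = 6301 + 4517 = 10818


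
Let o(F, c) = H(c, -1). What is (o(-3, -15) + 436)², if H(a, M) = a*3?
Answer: 152881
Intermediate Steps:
H(a, M) = 3*a
o(F, c) = 3*c
(o(-3, -15) + 436)² = (3*(-15) + 436)² = (-45 + 436)² = 391² = 152881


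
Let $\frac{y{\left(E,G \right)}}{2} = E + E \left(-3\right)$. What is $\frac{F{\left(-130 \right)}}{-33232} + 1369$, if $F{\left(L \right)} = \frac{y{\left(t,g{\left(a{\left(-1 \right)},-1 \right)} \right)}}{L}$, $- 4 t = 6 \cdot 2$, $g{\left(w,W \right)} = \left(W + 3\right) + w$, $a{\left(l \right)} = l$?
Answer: $\frac{1478574763}{1080040} \approx 1369.0$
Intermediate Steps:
$g{\left(w,W \right)} = 3 + W + w$ ($g{\left(w,W \right)} = \left(3 + W\right) + w = 3 + W + w$)
$t = -3$ ($t = - \frac{6 \cdot 2}{4} = \left(- \frac{1}{4}\right) 12 = -3$)
$y{\left(E,G \right)} = - 4 E$ ($y{\left(E,G \right)} = 2 \left(E + E \left(-3\right)\right) = 2 \left(E - 3 E\right) = 2 \left(- 2 E\right) = - 4 E$)
$F{\left(L \right)} = \frac{12}{L}$ ($F{\left(L \right)} = \frac{\left(-4\right) \left(-3\right)}{L} = \frac{12}{L}$)
$\frac{F{\left(-130 \right)}}{-33232} + 1369 = \frac{12 \frac{1}{-130}}{-33232} + 1369 = 12 \left(- \frac{1}{130}\right) \left(- \frac{1}{33232}\right) + 1369 = \left(- \frac{6}{65}\right) \left(- \frac{1}{33232}\right) + 1369 = \frac{3}{1080040} + 1369 = \frac{1478574763}{1080040}$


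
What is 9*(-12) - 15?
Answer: -123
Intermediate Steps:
9*(-12) - 15 = -108 - 15 = -123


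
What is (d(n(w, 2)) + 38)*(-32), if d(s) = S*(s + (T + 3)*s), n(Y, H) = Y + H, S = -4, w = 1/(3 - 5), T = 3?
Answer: 128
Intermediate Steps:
w = -½ (w = 1/(-2) = -½ ≈ -0.50000)
n(Y, H) = H + Y
d(s) = -28*s (d(s) = -4*(s + (3 + 3)*s) = -4*(s + 6*s) = -28*s)
(d(n(w, 2)) + 38)*(-32) = (-28*(2 - ½) + 38)*(-32) = (-28*3/2 + 38)*(-32) = (-42 + 38)*(-32) = -4*(-32) = 128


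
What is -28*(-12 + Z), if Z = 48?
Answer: -1008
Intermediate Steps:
-28*(-12 + Z) = -28*(-12 + 48) = -28*36 = -1008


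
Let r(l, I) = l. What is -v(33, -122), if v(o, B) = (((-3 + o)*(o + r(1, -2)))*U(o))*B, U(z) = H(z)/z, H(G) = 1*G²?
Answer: 4106520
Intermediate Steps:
H(G) = G²
U(z) = z (U(z) = z²/z = z)
v(o, B) = B*o*(1 + o)*(-3 + o) (v(o, B) = (((-3 + o)*(o + 1))*o)*B = (((-3 + o)*(1 + o))*o)*B = (((1 + o)*(-3 + o))*o)*B = (o*(1 + o)*(-3 + o))*B = B*o*(1 + o)*(-3 + o))
-v(33, -122) = -(-122)*33*(-3 + 33² - 2*33) = -(-122)*33*(-3 + 1089 - 66) = -(-122)*33*1020 = -1*(-4106520) = 4106520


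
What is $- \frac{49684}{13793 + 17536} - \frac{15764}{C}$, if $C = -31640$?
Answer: $- \frac{38504693}{35401770} \approx -1.0876$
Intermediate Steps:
$- \frac{49684}{13793 + 17536} - \frac{15764}{C} = - \frac{49684}{13793 + 17536} - \frac{15764}{-31640} = - \frac{49684}{31329} - - \frac{563}{1130} = \left(-49684\right) \frac{1}{31329} + \frac{563}{1130} = - \frac{49684}{31329} + \frac{563}{1130} = - \frac{38504693}{35401770}$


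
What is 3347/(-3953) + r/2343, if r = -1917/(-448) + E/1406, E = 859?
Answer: -2463709576973/2916973219776 ≈ -0.84461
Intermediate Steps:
r = 1540067/314944 (r = -1917/(-448) + 859/1406 = -1917*(-1/448) + 859*(1/1406) = 1917/448 + 859/1406 = 1540067/314944 ≈ 4.8900)
3347/(-3953) + r/2343 = 3347/(-3953) + (1540067/314944)/2343 = 3347*(-1/3953) + (1540067/314944)*(1/2343) = -3347/3953 + 1540067/737913792 = -2463709576973/2916973219776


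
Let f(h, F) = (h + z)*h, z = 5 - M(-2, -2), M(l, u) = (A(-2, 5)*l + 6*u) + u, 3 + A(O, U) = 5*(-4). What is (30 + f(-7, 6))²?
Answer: 71824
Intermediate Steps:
A(O, U) = -23 (A(O, U) = -3 + 5*(-4) = -3 - 20 = -23)
M(l, u) = -23*l + 7*u (M(l, u) = (-23*l + 6*u) + u = -23*l + 7*u)
z = -27 (z = 5 - (-23*(-2) + 7*(-2)) = 5 - (46 - 14) = 5 - 1*32 = 5 - 32 = -27)
f(h, F) = h*(-27 + h) (f(h, F) = (h - 27)*h = (-27 + h)*h = h*(-27 + h))
(30 + f(-7, 6))² = (30 - 7*(-27 - 7))² = (30 - 7*(-34))² = (30 + 238)² = 268² = 71824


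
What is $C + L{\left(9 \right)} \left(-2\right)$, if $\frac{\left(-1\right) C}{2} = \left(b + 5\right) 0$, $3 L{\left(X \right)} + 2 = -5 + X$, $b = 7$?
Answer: $- \frac{4}{3} \approx -1.3333$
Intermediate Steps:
$L{\left(X \right)} = - \frac{7}{3} + \frac{X}{3}$ ($L{\left(X \right)} = - \frac{2}{3} + \frac{-5 + X}{3} = - \frac{2}{3} + \left(- \frac{5}{3} + \frac{X}{3}\right) = - \frac{7}{3} + \frac{X}{3}$)
$C = 0$ ($C = - 2 \left(7 + 5\right) 0 = - 2 \cdot 12 \cdot 0 = \left(-2\right) 0 = 0$)
$C + L{\left(9 \right)} \left(-2\right) = 0 + \left(- \frac{7}{3} + \frac{1}{3} \cdot 9\right) \left(-2\right) = 0 + \left(- \frac{7}{3} + 3\right) \left(-2\right) = 0 + \frac{2}{3} \left(-2\right) = 0 - \frac{4}{3} = - \frac{4}{3}$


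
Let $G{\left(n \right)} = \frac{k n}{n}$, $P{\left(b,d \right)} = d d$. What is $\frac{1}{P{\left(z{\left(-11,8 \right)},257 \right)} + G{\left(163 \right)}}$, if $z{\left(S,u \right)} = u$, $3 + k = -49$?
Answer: $\frac{1}{65997} \approx 1.5152 \cdot 10^{-5}$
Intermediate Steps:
$k = -52$ ($k = -3 - 49 = -52$)
$P{\left(b,d \right)} = d^{2}$
$G{\left(n \right)} = -52$ ($G{\left(n \right)} = \frac{\left(-52\right) n}{n} = -52$)
$\frac{1}{P{\left(z{\left(-11,8 \right)},257 \right)} + G{\left(163 \right)}} = \frac{1}{257^{2} - 52} = \frac{1}{66049 - 52} = \frac{1}{65997}$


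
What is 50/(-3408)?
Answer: -25/1704 ≈ -0.014671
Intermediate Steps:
50/(-3408) = 50*(-1/3408) = -25/1704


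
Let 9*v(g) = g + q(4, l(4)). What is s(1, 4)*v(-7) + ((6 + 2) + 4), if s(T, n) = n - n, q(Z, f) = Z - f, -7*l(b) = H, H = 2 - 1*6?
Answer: 12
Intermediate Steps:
H = -4 (H = 2 - 6 = -4)
l(b) = 4/7 (l(b) = -1/7*(-4) = 4/7)
v(g) = 8/21 + g/9 (v(g) = (g + (4 - 1*4/7))/9 = (g + (4 - 4/7))/9 = (g + 24/7)/9 = (24/7 + g)/9 = 8/21 + g/9)
s(T, n) = 0
s(1, 4)*v(-7) + ((6 + 2) + 4) = 0*(8/21 + (1/9)*(-7)) + ((6 + 2) + 4) = 0*(8/21 - 7/9) + (8 + 4) = 0*(-25/63) + 12 = 0 + 12 = 12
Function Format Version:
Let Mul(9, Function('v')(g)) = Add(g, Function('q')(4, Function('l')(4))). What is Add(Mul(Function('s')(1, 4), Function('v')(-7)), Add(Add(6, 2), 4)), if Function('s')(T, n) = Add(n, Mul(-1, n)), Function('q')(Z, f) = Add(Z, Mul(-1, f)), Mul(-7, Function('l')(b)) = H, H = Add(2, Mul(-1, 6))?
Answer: 12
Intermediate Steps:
H = -4 (H = Add(2, -6) = -4)
Function('l')(b) = Rational(4, 7) (Function('l')(b) = Mul(Rational(-1, 7), -4) = Rational(4, 7))
Function('v')(g) = Add(Rational(8, 21), Mul(Rational(1, 9), g)) (Function('v')(g) = Mul(Rational(1, 9), Add(g, Add(4, Mul(-1, Rational(4, 7))))) = Mul(Rational(1, 9), Add(g, Add(4, Rational(-4, 7)))) = Mul(Rational(1, 9), Add(g, Rational(24, 7))) = Mul(Rational(1, 9), Add(Rational(24, 7), g)) = Add(Rational(8, 21), Mul(Rational(1, 9), g)))
Function('s')(T, n) = 0
Add(Mul(Function('s')(1, 4), Function('v')(-7)), Add(Add(6, 2), 4)) = Add(Mul(0, Add(Rational(8, 21), Mul(Rational(1, 9), -7))), Add(Add(6, 2), 4)) = Add(Mul(0, Add(Rational(8, 21), Rational(-7, 9))), Add(8, 4)) = Add(Mul(0, Rational(-25, 63)), 12) = Add(0, 12) = 12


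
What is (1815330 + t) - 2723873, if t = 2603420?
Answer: 1694877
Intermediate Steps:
(1815330 + t) - 2723873 = (1815330 + 2603420) - 2723873 = 4418750 - 2723873 = 1694877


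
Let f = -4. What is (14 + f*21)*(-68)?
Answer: 4760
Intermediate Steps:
(14 + f*21)*(-68) = (14 - 4*21)*(-68) = (14 - 84)*(-68) = -70*(-68) = 4760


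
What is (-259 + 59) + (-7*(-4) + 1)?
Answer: -171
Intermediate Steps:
(-259 + 59) + (-7*(-4) + 1) = -200 + (28 + 1) = -200 + 29 = -171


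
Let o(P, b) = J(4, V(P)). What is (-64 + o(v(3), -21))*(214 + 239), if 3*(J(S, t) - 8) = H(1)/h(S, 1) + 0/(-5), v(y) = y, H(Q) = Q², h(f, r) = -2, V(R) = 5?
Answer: -50887/2 ≈ -25444.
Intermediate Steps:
J(S, t) = 47/6 (J(S, t) = 8 + (1²/(-2) + 0/(-5))/3 = 8 + (1*(-½) + 0*(-⅕))/3 = 8 + (-½ + 0)/3 = 8 + (⅓)*(-½) = 8 - ⅙ = 47/6)
o(P, b) = 47/6
(-64 + o(v(3), -21))*(214 + 239) = (-64 + 47/6)*(214 + 239) = -337/6*453 = -50887/2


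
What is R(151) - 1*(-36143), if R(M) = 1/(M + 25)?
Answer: 6361169/176 ≈ 36143.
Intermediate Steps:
R(M) = 1/(25 + M)
R(151) - 1*(-36143) = 1/(25 + 151) - 1*(-36143) = 1/176 + 36143 = 6361169/176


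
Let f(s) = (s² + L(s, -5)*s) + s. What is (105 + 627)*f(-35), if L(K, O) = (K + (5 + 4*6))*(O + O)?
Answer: -666120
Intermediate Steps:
L(K, O) = 2*O*(29 + K) (L(K, O) = (K + (5 + 24))*(2*O) = (K + 29)*(2*O) = (29 + K)*(2*O) = 2*O*(29 + K))
f(s) = s + s² + s*(-290 - 10*s) (f(s) = (s² + (2*(-5)*(29 + s))*s) + s = (s² + (-290 - 10*s)*s) + s = (s² + s*(-290 - 10*s)) + s = s + s² + s*(-290 - 10*s))
(105 + 627)*f(-35) = (105 + 627)*(-35*(-289 - 9*(-35))) = 732*(-35*(-289 + 315)) = 732*(-35*26) = 732*(-910) = -666120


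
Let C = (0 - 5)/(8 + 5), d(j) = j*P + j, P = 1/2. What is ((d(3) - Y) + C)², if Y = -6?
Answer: 69169/676 ≈ 102.32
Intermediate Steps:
P = ½ ≈ 0.50000
d(j) = 3*j/2 (d(j) = j*(½) + j = j/2 + j = 3*j/2)
C = -5/13 ≈ -0.38462
((d(3) - Y) + C)² = (((3/2)*3 - 1*(-6)) - 5/13)² = ((9/2 + 6) - 5/13)² = (21/2 - 5/13)² = (263/26)² = 69169/676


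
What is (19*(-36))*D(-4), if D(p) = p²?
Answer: -10944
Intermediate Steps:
(19*(-36))*D(-4) = (19*(-36))*(-4)² = -684*16 = -10944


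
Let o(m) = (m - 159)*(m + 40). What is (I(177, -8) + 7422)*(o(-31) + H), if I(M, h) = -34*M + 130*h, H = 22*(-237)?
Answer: -2520336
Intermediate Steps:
H = -5214
o(m) = (-159 + m)*(40 + m)
(I(177, -8) + 7422)*(o(-31) + H) = ((-34*177 + 130*(-8)) + 7422)*((-6360 + (-31)**2 - 119*(-31)) - 5214) = ((-6018 - 1040) + 7422)*((-6360 + 961 + 3689) - 5214) = (-7058 + 7422)*(-1710 - 5214) = 364*(-6924) = -2520336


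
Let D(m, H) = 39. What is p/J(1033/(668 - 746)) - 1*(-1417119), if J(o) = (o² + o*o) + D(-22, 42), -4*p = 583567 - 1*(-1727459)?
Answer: 1678558725240/1185727 ≈ 1.4156e+6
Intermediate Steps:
p = -1155513/2 (p = -(583567 - 1*(-1727459))/4 = -(583567 + 1727459)/4 = -¼*2311026 = -1155513/2 ≈ -5.7776e+5)
J(o) = 39 + 2*o² (J(o) = (o² + o*o) + 39 = (o² + o²) + 39 = 2*o² + 39 = 39 + 2*o²)
p/J(1033/(668 - 746)) - 1*(-1417119) = -1155513/(2*(39 + 2*(1033/(668 - 746))²)) - 1*(-1417119) = -1155513/(2*(39 + 2*(1033/(-78))²)) + 1417119 = -1155513/(2*(39 + 2*(1033*(-1/78))²)) + 1417119 = -1155513/(2*(39 + 2*(-1033/78)²)) + 1417119 = -1155513/(2*(39 + 2*(1067089/6084))) + 1417119 = -1155513/(2*(39 + 1067089/3042)) + 1417119 = -1155513/(2*1185727/3042) + 1417119 = -1155513/2*3042/1185727 + 1417119 = -1757535273/1185727 + 1417119 = 1678558725240/1185727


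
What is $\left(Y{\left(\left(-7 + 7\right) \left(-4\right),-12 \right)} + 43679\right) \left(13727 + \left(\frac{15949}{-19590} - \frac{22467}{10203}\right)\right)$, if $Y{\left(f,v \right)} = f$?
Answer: $\frac{39938702666803409}{66625590} \approx 5.9945 \cdot 10^{8}$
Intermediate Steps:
$\left(Y{\left(\left(-7 + 7\right) \left(-4\right),-12 \right)} + 43679\right) \left(13727 + \left(\frac{15949}{-19590} - \frac{22467}{10203}\right)\right) = \left(\left(-7 + 7\right) \left(-4\right) + 43679\right) \left(13727 + \left(\frac{15949}{-19590} - \frac{22467}{10203}\right)\right) = \left(0 \left(-4\right) + 43679\right) \left(13727 + \left(15949 \left(- \frac{1}{19590}\right) - \frac{7489}{3401}\right)\right) = \left(0 + 43679\right) \left(13727 - \frac{200952059}{66625590}\right) = 43679 \left(13727 - \frac{200952059}{66625590}\right) = 43679 \cdot \frac{914368521871}{66625590} = \frac{39938702666803409}{66625590}$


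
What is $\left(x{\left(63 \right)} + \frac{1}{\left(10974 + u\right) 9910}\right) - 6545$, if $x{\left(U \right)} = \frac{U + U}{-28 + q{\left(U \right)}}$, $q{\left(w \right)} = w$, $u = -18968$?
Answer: $- \frac{518213240357}{79220540} \approx -6541.4$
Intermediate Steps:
$x{\left(U \right)} = \frac{2 U}{-28 + U}$ ($x{\left(U \right)} = \frac{U + U}{-28 + U} = \frac{2 U}{-28 + U}$)
$\left(x{\left(63 \right)} + \frac{1}{\left(10974 + u\right) 9910}\right) - 6545 = \left(2 \cdot 63 \frac{1}{-28 + 63} + \frac{1}{\left(10974 - 18968\right) 9910}\right) - 6545 = \left(2 \cdot 63 \cdot \frac{1}{35} + \frac{1}{-7994} \cdot \frac{1}{9910}\right) - 6545 = \left(2 \cdot 63 \cdot \frac{1}{35} - \frac{1}{79220540}\right) - 6545 = \left(\frac{18}{5} - \frac{1}{79220540}\right) - 6545 = \frac{285193943}{79220540} - 6545 = - \frac{518213240357}{79220540}$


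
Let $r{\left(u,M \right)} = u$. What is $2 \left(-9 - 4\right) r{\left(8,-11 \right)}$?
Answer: $-208$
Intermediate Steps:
$2 \left(-9 - 4\right) r{\left(8,-11 \right)} = 2 \left(-9 - 4\right) 8 = 2 \left(-13\right) 8 = \left(-26\right) 8 = -208$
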